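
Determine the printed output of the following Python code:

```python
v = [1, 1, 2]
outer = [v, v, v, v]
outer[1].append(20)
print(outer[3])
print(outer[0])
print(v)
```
[1, 1, 2, 20]
[1, 1, 2, 20]
[1, 1, 2, 20]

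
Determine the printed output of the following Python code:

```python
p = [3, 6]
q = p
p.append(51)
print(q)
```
[3, 6, 51]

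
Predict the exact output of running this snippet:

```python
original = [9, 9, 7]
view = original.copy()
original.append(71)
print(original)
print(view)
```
[9, 9, 7, 71]
[9, 9, 7]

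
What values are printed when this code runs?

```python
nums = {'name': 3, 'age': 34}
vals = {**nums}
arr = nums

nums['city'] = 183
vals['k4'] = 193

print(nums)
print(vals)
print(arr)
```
{'name': 3, 'age': 34, 'city': 183}
{'name': 3, 'age': 34, 'k4': 193}
{'name': 3, 'age': 34, 'city': 183}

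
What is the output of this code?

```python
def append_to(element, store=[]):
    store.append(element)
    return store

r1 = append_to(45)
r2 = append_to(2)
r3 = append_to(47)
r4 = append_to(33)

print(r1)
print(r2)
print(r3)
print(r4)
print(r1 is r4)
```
[45, 2, 47, 33]
[45, 2, 47, 33]
[45, 2, 47, 33]
[45, 2, 47, 33]
True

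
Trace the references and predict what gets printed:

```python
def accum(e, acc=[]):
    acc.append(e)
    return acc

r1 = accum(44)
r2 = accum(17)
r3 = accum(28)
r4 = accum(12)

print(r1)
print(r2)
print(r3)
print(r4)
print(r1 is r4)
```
[44, 17, 28, 12]
[44, 17, 28, 12]
[44, 17, 28, 12]
[44, 17, 28, 12]
True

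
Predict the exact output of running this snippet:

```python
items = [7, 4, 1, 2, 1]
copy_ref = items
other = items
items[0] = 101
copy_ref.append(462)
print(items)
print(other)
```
[101, 4, 1, 2, 1, 462]
[101, 4, 1, 2, 1, 462]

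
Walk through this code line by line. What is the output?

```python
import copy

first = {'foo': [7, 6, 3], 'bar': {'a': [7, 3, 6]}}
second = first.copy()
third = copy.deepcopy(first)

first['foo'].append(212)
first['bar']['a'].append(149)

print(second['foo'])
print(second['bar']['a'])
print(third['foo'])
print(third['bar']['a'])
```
[7, 6, 3, 212]
[7, 3, 6, 149]
[7, 6, 3]
[7, 3, 6]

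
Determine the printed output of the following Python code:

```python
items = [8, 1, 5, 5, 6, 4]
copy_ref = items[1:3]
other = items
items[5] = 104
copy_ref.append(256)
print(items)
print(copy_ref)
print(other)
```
[8, 1, 5, 5, 6, 104]
[1, 5, 256]
[8, 1, 5, 5, 6, 104]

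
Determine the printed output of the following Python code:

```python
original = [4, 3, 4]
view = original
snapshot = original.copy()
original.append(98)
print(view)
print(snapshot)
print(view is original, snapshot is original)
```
[4, 3, 4, 98]
[4, 3, 4]
True False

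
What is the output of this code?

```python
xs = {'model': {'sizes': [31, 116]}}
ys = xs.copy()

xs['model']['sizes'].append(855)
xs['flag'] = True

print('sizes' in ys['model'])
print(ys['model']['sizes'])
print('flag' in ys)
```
True
[31, 116, 855]
False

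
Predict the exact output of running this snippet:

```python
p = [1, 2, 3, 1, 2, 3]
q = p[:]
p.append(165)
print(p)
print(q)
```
[1, 2, 3, 1, 2, 3, 165]
[1, 2, 3, 1, 2, 3]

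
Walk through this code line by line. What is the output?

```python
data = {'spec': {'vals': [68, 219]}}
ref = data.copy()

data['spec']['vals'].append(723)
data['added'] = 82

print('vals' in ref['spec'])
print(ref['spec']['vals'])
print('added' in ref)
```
True
[68, 219, 723]
False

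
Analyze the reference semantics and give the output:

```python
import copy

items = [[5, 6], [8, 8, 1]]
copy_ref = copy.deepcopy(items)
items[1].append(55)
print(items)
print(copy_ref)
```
[[5, 6], [8, 8, 1, 55]]
[[5, 6], [8, 8, 1]]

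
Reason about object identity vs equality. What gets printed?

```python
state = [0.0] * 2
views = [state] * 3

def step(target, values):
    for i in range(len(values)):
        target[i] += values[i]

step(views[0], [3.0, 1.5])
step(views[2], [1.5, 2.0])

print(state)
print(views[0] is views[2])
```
[4.5, 3.5]
True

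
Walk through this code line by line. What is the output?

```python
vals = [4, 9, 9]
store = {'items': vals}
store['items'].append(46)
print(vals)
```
[4, 9, 9, 46]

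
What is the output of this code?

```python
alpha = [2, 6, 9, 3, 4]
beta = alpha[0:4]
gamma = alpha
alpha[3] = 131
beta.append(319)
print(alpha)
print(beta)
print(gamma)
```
[2, 6, 9, 131, 4]
[2, 6, 9, 3, 319]
[2, 6, 9, 131, 4]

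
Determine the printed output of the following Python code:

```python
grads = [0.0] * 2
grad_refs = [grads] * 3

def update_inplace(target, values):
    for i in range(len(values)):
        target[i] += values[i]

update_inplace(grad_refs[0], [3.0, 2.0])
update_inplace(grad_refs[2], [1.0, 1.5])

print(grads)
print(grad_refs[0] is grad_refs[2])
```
[4.0, 3.5]
True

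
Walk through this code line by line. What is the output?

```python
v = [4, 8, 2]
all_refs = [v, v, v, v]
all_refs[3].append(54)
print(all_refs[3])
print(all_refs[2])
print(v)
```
[4, 8, 2, 54]
[4, 8, 2, 54]
[4, 8, 2, 54]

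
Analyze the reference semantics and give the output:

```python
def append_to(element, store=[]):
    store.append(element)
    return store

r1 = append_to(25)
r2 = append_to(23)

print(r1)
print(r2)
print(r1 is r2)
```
[25, 23]
[25, 23]
True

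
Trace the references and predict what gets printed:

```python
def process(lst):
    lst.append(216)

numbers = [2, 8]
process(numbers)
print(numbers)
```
[2, 8, 216]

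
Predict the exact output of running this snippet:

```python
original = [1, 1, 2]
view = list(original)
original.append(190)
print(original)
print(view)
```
[1, 1, 2, 190]
[1, 1, 2]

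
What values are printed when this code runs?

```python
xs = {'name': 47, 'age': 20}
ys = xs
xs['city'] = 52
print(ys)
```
{'name': 47, 'age': 20, 'city': 52}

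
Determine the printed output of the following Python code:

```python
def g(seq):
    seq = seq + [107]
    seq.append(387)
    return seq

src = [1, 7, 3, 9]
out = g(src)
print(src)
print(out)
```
[1, 7, 3, 9]
[1, 7, 3, 9, 107, 387]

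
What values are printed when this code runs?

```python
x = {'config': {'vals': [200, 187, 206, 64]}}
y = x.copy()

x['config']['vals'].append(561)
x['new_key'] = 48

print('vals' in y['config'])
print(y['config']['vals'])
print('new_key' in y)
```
True
[200, 187, 206, 64, 561]
False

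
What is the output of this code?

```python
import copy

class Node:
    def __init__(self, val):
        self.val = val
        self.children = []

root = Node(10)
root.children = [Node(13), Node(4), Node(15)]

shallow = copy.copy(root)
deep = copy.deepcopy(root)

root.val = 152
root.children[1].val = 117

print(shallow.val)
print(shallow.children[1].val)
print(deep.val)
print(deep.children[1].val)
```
10
117
10
4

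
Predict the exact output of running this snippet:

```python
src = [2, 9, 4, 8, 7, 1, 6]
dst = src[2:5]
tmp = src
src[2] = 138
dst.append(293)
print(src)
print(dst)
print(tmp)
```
[2, 9, 138, 8, 7, 1, 6]
[4, 8, 7, 293]
[2, 9, 138, 8, 7, 1, 6]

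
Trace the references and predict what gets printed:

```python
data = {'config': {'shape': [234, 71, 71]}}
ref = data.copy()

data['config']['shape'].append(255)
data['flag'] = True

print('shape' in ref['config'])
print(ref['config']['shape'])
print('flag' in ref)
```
True
[234, 71, 71, 255]
False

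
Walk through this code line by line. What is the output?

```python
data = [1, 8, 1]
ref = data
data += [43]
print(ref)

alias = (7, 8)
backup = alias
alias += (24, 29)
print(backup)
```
[1, 8, 1, 43]
(7, 8)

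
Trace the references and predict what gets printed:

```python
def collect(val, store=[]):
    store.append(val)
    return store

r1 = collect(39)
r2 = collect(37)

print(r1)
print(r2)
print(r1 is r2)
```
[39, 37]
[39, 37]
True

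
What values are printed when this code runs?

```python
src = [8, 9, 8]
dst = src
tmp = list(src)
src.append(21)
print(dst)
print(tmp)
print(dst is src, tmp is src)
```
[8, 9, 8, 21]
[8, 9, 8]
True False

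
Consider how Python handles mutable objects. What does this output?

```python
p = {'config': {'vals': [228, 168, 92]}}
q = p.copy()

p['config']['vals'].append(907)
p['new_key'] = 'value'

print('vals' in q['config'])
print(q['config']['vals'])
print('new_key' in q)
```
True
[228, 168, 92, 907]
False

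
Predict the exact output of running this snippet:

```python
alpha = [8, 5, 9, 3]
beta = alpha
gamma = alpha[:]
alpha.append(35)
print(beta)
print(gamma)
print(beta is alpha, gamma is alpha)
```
[8, 5, 9, 3, 35]
[8, 5, 9, 3]
True False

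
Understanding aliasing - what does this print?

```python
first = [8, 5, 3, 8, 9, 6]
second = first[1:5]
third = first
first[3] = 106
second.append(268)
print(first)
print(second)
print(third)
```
[8, 5, 3, 106, 9, 6]
[5, 3, 8, 9, 268]
[8, 5, 3, 106, 9, 6]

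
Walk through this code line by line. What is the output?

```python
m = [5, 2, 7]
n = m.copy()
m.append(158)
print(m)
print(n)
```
[5, 2, 7, 158]
[5, 2, 7]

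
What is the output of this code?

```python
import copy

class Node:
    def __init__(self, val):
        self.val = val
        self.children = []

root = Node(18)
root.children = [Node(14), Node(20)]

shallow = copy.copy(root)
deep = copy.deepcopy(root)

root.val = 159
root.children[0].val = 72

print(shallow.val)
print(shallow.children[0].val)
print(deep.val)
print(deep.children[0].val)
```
18
72
18
14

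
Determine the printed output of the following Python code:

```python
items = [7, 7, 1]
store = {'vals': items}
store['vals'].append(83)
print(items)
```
[7, 7, 1, 83]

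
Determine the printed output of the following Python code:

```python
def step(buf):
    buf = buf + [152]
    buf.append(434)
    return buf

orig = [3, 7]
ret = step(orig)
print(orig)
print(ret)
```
[3, 7]
[3, 7, 152, 434]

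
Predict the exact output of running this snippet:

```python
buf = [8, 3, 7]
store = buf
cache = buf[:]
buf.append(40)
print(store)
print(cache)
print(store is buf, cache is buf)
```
[8, 3, 7, 40]
[8, 3, 7]
True False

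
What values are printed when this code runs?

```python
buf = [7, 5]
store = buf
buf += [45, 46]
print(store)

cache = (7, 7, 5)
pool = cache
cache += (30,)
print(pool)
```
[7, 5, 45, 46]
(7, 7, 5)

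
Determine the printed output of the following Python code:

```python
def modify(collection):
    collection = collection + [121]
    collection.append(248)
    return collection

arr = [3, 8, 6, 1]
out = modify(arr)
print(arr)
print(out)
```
[3, 8, 6, 1]
[3, 8, 6, 1, 121, 248]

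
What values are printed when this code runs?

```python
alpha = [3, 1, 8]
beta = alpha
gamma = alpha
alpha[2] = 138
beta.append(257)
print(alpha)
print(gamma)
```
[3, 1, 138, 257]
[3, 1, 138, 257]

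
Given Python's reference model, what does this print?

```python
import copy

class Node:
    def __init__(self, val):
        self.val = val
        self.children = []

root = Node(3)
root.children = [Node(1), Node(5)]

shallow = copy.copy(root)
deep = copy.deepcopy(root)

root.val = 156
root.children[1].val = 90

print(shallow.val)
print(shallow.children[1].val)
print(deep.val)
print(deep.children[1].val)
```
3
90
3
5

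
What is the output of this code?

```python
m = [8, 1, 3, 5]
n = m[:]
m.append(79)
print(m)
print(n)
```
[8, 1, 3, 5, 79]
[8, 1, 3, 5]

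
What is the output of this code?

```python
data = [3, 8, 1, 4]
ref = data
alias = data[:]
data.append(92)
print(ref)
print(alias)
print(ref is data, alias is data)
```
[3, 8, 1, 4, 92]
[3, 8, 1, 4]
True False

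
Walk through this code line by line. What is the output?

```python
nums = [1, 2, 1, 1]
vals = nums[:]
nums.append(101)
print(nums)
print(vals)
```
[1, 2, 1, 1, 101]
[1, 2, 1, 1]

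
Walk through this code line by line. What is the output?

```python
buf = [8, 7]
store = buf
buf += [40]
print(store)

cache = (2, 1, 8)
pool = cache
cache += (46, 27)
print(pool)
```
[8, 7, 40]
(2, 1, 8)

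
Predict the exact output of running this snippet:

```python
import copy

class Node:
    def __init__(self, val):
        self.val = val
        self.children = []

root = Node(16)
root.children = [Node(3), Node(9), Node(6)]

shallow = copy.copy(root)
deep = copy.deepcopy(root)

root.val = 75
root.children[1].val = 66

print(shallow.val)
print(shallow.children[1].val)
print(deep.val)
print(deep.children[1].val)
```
16
66
16
9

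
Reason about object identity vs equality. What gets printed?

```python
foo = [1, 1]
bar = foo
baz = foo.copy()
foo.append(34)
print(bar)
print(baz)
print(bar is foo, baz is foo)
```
[1, 1, 34]
[1, 1]
True False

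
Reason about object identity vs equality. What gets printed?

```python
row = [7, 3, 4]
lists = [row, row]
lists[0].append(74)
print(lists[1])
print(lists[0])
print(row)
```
[7, 3, 4, 74]
[7, 3, 4, 74]
[7, 3, 4, 74]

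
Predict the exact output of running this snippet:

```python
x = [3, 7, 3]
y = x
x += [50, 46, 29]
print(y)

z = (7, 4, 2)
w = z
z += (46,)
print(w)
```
[3, 7, 3, 50, 46, 29]
(7, 4, 2)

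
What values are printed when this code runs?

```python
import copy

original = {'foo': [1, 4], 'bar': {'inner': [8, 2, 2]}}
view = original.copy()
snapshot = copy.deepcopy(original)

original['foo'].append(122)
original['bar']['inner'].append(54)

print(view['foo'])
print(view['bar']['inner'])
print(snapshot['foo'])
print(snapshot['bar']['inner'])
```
[1, 4, 122]
[8, 2, 2, 54]
[1, 4]
[8, 2, 2]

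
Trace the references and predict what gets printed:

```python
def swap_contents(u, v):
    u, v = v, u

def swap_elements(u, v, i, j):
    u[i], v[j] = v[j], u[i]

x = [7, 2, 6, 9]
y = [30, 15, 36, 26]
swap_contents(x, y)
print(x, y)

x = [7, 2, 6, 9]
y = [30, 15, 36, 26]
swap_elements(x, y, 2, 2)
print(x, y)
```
[7, 2, 6, 9] [30, 15, 36, 26]
[7, 2, 36, 9] [30, 15, 6, 26]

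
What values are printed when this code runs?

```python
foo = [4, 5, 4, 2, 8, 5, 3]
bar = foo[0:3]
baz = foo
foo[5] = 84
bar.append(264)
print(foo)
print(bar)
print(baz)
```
[4, 5, 4, 2, 8, 84, 3]
[4, 5, 4, 264]
[4, 5, 4, 2, 8, 84, 3]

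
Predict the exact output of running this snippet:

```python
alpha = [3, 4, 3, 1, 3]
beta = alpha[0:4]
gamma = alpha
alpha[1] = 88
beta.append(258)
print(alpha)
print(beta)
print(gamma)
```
[3, 88, 3, 1, 3]
[3, 4, 3, 1, 258]
[3, 88, 3, 1, 3]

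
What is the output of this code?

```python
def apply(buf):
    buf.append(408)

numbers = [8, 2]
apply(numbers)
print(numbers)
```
[8, 2, 408]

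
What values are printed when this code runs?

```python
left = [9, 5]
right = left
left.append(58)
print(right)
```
[9, 5, 58]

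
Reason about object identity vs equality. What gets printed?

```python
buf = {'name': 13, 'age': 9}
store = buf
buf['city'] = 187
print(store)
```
{'name': 13, 'age': 9, 'city': 187}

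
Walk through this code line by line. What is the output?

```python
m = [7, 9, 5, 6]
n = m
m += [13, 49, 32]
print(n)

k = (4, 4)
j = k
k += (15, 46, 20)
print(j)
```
[7, 9, 5, 6, 13, 49, 32]
(4, 4)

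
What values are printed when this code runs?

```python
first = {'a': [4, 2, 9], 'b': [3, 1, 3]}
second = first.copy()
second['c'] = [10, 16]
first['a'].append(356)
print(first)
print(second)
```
{'a': [4, 2, 9, 356], 'b': [3, 1, 3]}
{'a': [4, 2, 9, 356], 'b': [3, 1, 3], 'c': [10, 16]}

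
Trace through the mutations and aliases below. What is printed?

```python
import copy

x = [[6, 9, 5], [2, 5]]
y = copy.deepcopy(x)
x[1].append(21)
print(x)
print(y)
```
[[6, 9, 5], [2, 5, 21]]
[[6, 9, 5], [2, 5]]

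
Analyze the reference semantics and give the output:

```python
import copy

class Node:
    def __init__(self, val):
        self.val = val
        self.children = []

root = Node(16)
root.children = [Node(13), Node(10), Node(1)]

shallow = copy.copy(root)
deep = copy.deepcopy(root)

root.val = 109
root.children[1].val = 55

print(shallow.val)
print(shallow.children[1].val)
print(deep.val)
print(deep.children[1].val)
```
16
55
16
10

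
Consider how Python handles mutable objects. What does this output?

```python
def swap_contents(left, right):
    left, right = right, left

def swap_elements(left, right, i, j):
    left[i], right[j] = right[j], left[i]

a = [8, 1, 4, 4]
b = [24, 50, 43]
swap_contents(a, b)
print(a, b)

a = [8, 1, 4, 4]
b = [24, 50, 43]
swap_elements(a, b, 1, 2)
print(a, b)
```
[8, 1, 4, 4] [24, 50, 43]
[8, 43, 4, 4] [24, 50, 1]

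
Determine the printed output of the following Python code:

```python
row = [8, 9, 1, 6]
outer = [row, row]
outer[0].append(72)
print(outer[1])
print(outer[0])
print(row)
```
[8, 9, 1, 6, 72]
[8, 9, 1, 6, 72]
[8, 9, 1, 6, 72]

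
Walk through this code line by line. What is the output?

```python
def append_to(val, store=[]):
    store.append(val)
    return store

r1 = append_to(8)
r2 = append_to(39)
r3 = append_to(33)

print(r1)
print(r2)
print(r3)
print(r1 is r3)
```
[8, 39, 33]
[8, 39, 33]
[8, 39, 33]
True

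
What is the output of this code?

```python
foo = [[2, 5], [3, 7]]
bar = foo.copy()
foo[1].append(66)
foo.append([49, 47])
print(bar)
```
[[2, 5], [3, 7, 66]]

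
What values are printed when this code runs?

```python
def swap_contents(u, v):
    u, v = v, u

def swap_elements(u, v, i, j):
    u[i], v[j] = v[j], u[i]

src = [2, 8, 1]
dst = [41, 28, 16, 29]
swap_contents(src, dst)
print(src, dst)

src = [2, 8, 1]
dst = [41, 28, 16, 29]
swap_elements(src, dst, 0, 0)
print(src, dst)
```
[2, 8, 1] [41, 28, 16, 29]
[41, 8, 1] [2, 28, 16, 29]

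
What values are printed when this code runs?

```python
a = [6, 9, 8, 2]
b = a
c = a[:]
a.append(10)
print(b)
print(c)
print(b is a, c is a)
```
[6, 9, 8, 2, 10]
[6, 9, 8, 2]
True False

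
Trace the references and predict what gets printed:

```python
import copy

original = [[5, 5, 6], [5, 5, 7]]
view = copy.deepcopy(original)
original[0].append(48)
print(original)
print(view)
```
[[5, 5, 6, 48], [5, 5, 7]]
[[5, 5, 6], [5, 5, 7]]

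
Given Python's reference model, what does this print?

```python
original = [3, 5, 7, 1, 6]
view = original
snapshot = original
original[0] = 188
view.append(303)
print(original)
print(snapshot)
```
[188, 5, 7, 1, 6, 303]
[188, 5, 7, 1, 6, 303]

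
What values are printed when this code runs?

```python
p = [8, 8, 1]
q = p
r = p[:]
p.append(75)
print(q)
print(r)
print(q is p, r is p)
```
[8, 8, 1, 75]
[8, 8, 1]
True False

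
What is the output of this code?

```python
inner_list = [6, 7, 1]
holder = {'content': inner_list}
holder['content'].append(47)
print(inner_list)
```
[6, 7, 1, 47]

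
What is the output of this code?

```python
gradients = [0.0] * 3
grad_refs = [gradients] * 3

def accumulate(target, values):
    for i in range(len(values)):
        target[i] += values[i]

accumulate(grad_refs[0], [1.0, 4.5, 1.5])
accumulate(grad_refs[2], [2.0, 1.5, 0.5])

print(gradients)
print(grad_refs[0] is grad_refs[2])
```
[3.0, 6.0, 2.0]
True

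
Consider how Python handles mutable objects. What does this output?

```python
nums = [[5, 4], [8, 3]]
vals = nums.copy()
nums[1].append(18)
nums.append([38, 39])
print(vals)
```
[[5, 4], [8, 3, 18]]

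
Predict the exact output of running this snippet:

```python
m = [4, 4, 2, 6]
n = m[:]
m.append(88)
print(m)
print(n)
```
[4, 4, 2, 6, 88]
[4, 4, 2, 6]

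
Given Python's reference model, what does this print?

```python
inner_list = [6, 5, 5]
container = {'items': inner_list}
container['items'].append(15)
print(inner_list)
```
[6, 5, 5, 15]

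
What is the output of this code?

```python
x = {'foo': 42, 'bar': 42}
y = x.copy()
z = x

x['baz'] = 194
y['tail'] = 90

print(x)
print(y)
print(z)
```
{'foo': 42, 'bar': 42, 'baz': 194}
{'foo': 42, 'bar': 42, 'tail': 90}
{'foo': 42, 'bar': 42, 'baz': 194}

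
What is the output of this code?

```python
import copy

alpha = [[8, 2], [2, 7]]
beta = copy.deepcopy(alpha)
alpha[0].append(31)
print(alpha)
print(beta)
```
[[8, 2, 31], [2, 7]]
[[8, 2], [2, 7]]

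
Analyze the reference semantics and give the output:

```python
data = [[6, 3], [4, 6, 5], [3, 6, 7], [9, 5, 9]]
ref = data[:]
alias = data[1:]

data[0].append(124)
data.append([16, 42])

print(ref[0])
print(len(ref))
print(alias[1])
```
[6, 3, 124]
4
[3, 6, 7]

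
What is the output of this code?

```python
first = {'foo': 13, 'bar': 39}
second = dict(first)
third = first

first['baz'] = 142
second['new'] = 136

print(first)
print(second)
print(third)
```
{'foo': 13, 'bar': 39, 'baz': 142}
{'foo': 13, 'bar': 39, 'new': 136}
{'foo': 13, 'bar': 39, 'baz': 142}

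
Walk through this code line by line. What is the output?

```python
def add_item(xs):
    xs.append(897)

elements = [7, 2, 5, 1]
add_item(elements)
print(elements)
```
[7, 2, 5, 1, 897]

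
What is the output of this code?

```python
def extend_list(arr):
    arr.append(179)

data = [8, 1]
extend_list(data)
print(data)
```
[8, 1, 179]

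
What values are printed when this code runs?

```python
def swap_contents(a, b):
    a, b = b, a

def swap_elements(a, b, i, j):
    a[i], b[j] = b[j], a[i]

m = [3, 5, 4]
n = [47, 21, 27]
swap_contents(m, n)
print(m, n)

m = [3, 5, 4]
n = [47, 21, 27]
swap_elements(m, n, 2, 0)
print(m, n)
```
[3, 5, 4] [47, 21, 27]
[3, 5, 47] [4, 21, 27]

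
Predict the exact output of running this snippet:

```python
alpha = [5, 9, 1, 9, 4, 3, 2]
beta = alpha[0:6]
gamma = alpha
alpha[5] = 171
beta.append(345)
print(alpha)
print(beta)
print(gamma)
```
[5, 9, 1, 9, 4, 171, 2]
[5, 9, 1, 9, 4, 3, 345]
[5, 9, 1, 9, 4, 171, 2]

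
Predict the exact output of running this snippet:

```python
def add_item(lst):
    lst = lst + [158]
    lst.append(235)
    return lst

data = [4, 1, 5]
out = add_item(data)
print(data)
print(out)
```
[4, 1, 5]
[4, 1, 5, 158, 235]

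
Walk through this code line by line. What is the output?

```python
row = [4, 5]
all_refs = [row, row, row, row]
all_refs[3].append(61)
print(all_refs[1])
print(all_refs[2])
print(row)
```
[4, 5, 61]
[4, 5, 61]
[4, 5, 61]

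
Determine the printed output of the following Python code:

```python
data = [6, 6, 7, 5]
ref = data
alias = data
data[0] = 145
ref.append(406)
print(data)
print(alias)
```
[145, 6, 7, 5, 406]
[145, 6, 7, 5, 406]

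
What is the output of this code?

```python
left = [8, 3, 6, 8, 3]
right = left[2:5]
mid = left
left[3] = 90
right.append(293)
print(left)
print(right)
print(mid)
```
[8, 3, 6, 90, 3]
[6, 8, 3, 293]
[8, 3, 6, 90, 3]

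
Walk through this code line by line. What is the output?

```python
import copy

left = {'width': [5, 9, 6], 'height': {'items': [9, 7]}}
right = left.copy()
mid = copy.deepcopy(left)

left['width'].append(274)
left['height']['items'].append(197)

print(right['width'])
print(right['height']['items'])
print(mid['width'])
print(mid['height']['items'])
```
[5, 9, 6, 274]
[9, 7, 197]
[5, 9, 6]
[9, 7]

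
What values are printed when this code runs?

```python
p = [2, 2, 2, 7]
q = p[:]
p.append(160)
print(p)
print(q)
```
[2, 2, 2, 7, 160]
[2, 2, 2, 7]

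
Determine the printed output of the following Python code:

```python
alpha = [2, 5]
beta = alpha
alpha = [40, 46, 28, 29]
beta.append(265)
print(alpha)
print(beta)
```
[40, 46, 28, 29]
[2, 5, 265]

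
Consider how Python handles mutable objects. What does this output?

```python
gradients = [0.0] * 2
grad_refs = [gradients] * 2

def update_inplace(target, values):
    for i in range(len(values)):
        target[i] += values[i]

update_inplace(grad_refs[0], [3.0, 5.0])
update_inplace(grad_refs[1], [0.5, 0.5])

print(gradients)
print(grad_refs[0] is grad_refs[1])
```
[3.5, 5.5]
True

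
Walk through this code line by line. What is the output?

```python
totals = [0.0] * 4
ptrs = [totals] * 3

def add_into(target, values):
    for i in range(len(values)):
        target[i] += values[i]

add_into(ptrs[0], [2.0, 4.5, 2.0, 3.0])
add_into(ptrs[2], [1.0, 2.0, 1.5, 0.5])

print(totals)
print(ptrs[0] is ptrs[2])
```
[3.0, 6.5, 3.5, 3.5]
True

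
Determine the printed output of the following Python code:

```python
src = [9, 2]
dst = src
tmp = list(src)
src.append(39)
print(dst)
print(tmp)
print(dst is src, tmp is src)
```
[9, 2, 39]
[9, 2]
True False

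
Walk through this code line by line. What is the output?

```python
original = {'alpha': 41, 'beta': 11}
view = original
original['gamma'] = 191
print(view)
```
{'alpha': 41, 'beta': 11, 'gamma': 191}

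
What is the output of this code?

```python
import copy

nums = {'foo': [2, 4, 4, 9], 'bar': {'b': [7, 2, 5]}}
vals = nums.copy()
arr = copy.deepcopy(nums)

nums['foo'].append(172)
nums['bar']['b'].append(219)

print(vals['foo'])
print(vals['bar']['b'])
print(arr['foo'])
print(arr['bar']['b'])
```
[2, 4, 4, 9, 172]
[7, 2, 5, 219]
[2, 4, 4, 9]
[7, 2, 5]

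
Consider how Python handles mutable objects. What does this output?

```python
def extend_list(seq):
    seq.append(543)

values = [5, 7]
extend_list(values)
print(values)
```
[5, 7, 543]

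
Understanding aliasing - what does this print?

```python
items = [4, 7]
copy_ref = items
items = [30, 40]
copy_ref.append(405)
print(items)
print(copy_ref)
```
[30, 40]
[4, 7, 405]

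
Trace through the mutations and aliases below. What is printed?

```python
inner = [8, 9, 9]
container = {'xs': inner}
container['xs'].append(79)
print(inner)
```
[8, 9, 9, 79]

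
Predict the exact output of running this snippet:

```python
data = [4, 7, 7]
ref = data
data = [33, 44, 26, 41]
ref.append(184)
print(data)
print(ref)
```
[33, 44, 26, 41]
[4, 7, 7, 184]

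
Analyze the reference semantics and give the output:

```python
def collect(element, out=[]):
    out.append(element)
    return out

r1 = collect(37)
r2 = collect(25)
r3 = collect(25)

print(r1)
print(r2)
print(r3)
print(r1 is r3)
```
[37, 25, 25]
[37, 25, 25]
[37, 25, 25]
True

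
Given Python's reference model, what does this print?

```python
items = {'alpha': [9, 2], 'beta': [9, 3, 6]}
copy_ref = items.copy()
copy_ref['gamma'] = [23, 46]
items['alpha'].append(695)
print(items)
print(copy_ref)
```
{'alpha': [9, 2, 695], 'beta': [9, 3, 6]}
{'alpha': [9, 2, 695], 'beta': [9, 3, 6], 'gamma': [23, 46]}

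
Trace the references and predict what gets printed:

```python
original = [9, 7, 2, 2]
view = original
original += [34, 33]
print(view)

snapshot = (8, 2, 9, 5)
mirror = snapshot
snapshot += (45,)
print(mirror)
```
[9, 7, 2, 2, 34, 33]
(8, 2, 9, 5)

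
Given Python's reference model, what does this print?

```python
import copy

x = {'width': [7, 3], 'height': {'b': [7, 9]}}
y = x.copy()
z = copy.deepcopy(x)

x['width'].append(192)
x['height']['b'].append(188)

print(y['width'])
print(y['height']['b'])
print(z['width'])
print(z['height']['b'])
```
[7, 3, 192]
[7, 9, 188]
[7, 3]
[7, 9]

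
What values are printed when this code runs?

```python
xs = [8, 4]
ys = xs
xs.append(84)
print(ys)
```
[8, 4, 84]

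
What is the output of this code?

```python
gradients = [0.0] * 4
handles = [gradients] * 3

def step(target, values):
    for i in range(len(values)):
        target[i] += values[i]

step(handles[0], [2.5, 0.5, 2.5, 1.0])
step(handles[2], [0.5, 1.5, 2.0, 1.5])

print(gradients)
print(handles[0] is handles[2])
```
[3.0, 2.0, 4.5, 2.5]
True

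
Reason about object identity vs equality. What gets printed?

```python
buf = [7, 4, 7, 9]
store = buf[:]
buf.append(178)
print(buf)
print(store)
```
[7, 4, 7, 9, 178]
[7, 4, 7, 9]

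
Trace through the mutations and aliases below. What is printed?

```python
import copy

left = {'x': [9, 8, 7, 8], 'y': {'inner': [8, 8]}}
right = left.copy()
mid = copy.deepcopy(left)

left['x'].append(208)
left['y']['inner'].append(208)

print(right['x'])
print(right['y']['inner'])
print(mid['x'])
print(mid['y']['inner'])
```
[9, 8, 7, 8, 208]
[8, 8, 208]
[9, 8, 7, 8]
[8, 8]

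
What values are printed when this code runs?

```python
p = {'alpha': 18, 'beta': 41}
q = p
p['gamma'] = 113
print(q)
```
{'alpha': 18, 'beta': 41, 'gamma': 113}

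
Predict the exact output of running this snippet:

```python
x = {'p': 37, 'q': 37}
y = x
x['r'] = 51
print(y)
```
{'p': 37, 'q': 37, 'r': 51}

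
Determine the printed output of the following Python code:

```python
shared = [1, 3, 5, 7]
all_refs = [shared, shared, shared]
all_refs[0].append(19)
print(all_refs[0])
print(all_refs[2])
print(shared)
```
[1, 3, 5, 7, 19]
[1, 3, 5, 7, 19]
[1, 3, 5, 7, 19]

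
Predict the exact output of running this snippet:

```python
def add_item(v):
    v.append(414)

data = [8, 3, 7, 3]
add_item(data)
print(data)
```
[8, 3, 7, 3, 414]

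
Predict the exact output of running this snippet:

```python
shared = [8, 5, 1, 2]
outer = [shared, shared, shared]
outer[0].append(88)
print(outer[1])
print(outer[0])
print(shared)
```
[8, 5, 1, 2, 88]
[8, 5, 1, 2, 88]
[8, 5, 1, 2, 88]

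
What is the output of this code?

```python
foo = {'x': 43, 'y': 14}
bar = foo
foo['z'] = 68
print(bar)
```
{'x': 43, 'y': 14, 'z': 68}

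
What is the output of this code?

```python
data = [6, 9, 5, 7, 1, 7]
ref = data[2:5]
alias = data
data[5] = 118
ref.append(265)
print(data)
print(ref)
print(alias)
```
[6, 9, 5, 7, 1, 118]
[5, 7, 1, 265]
[6, 9, 5, 7, 1, 118]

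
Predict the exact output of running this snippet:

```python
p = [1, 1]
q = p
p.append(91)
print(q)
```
[1, 1, 91]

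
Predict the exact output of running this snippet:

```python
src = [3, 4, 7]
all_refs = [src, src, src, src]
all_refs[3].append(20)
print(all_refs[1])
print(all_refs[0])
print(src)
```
[3, 4, 7, 20]
[3, 4, 7, 20]
[3, 4, 7, 20]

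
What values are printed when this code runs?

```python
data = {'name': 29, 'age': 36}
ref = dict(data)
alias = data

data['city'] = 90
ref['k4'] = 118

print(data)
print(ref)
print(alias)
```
{'name': 29, 'age': 36, 'city': 90}
{'name': 29, 'age': 36, 'k4': 118}
{'name': 29, 'age': 36, 'city': 90}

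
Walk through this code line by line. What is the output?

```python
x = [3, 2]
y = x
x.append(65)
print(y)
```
[3, 2, 65]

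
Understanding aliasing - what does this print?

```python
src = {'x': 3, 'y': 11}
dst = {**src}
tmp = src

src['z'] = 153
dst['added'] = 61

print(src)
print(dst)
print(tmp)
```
{'x': 3, 'y': 11, 'z': 153}
{'x': 3, 'y': 11, 'added': 61}
{'x': 3, 'y': 11, 'z': 153}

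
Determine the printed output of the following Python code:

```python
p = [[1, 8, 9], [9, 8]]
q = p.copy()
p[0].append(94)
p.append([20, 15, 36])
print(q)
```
[[1, 8, 9, 94], [9, 8]]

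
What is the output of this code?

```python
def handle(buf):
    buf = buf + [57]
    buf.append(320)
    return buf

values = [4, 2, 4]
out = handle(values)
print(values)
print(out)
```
[4, 2, 4]
[4, 2, 4, 57, 320]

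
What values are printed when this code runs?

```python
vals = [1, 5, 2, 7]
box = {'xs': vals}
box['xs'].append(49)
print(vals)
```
[1, 5, 2, 7, 49]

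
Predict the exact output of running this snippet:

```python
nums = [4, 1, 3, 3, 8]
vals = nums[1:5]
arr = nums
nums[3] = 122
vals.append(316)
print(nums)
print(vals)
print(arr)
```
[4, 1, 3, 122, 8]
[1, 3, 3, 8, 316]
[4, 1, 3, 122, 8]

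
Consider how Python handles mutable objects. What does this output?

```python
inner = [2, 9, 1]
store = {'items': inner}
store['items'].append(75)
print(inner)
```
[2, 9, 1, 75]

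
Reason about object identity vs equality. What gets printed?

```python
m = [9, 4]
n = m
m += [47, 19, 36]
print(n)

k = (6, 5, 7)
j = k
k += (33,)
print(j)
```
[9, 4, 47, 19, 36]
(6, 5, 7)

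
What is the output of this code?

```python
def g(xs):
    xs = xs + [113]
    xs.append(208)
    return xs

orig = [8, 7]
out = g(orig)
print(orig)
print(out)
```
[8, 7]
[8, 7, 113, 208]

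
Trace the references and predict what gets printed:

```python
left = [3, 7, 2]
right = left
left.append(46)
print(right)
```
[3, 7, 2, 46]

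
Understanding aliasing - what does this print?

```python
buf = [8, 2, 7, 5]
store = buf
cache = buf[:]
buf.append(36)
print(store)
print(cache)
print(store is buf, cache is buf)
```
[8, 2, 7, 5, 36]
[8, 2, 7, 5]
True False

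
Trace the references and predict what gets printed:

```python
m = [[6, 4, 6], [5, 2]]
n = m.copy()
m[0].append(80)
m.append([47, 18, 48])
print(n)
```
[[6, 4, 6, 80], [5, 2]]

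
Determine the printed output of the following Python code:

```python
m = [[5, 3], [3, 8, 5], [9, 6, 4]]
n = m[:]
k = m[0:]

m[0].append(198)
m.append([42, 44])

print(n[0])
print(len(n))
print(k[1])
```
[5, 3, 198]
3
[3, 8, 5]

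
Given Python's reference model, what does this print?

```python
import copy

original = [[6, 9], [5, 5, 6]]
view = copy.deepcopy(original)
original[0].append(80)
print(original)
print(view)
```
[[6, 9, 80], [5, 5, 6]]
[[6, 9], [5, 5, 6]]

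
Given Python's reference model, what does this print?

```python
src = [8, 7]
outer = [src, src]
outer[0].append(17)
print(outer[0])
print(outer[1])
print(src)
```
[8, 7, 17]
[8, 7, 17]
[8, 7, 17]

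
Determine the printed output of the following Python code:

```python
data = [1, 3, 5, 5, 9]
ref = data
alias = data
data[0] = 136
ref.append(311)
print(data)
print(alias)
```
[136, 3, 5, 5, 9, 311]
[136, 3, 5, 5, 9, 311]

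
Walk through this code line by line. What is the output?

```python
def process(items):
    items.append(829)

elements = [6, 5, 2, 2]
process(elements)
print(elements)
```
[6, 5, 2, 2, 829]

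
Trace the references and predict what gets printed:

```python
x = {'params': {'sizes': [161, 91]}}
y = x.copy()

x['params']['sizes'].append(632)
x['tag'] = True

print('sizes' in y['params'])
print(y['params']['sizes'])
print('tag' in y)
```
True
[161, 91, 632]
False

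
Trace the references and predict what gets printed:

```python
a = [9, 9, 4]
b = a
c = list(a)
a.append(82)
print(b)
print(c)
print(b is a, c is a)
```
[9, 9, 4, 82]
[9, 9, 4]
True False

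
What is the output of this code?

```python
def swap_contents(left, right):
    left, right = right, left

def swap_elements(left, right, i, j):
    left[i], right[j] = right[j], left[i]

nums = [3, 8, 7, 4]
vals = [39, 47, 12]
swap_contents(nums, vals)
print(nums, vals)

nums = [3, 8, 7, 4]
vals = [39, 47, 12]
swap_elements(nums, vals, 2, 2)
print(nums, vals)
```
[3, 8, 7, 4] [39, 47, 12]
[3, 8, 12, 4] [39, 47, 7]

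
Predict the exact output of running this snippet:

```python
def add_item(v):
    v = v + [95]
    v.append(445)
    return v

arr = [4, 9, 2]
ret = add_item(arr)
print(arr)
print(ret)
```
[4, 9, 2]
[4, 9, 2, 95, 445]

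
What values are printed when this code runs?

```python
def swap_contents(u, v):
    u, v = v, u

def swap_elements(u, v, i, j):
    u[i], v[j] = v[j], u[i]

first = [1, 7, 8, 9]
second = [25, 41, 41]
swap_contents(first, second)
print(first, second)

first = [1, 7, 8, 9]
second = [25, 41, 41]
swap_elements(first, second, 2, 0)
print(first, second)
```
[1, 7, 8, 9] [25, 41, 41]
[1, 7, 25, 9] [8, 41, 41]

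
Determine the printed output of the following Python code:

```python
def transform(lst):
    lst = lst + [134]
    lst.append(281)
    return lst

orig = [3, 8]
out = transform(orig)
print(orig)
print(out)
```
[3, 8]
[3, 8, 134, 281]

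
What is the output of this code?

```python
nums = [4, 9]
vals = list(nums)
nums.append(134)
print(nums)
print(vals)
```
[4, 9, 134]
[4, 9]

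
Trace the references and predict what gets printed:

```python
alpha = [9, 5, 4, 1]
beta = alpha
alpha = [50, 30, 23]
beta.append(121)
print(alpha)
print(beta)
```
[50, 30, 23]
[9, 5, 4, 1, 121]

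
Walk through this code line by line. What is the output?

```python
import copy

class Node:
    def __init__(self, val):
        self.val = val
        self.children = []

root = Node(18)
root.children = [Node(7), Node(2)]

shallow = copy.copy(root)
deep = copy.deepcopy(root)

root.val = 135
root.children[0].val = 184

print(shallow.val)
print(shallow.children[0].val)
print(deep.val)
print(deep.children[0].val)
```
18
184
18
7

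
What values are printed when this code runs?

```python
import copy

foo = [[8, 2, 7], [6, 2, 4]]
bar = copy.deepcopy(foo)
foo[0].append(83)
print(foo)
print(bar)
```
[[8, 2, 7, 83], [6, 2, 4]]
[[8, 2, 7], [6, 2, 4]]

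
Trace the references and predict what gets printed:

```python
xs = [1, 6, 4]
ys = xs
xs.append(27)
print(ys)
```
[1, 6, 4, 27]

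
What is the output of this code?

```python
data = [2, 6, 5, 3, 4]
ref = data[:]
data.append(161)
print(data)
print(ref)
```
[2, 6, 5, 3, 4, 161]
[2, 6, 5, 3, 4]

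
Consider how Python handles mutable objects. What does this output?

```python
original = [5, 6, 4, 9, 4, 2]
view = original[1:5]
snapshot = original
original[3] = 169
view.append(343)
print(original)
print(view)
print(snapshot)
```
[5, 6, 4, 169, 4, 2]
[6, 4, 9, 4, 343]
[5, 6, 4, 169, 4, 2]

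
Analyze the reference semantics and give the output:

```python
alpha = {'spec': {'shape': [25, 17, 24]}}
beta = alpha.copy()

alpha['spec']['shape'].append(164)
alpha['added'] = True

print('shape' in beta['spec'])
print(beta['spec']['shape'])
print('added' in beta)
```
True
[25, 17, 24, 164]
False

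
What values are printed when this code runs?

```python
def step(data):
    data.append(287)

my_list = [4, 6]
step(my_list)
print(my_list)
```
[4, 6, 287]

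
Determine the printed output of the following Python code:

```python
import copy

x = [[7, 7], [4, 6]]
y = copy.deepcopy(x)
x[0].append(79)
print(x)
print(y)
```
[[7, 7, 79], [4, 6]]
[[7, 7], [4, 6]]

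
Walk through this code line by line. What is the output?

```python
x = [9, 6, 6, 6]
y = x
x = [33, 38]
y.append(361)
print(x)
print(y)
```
[33, 38]
[9, 6, 6, 6, 361]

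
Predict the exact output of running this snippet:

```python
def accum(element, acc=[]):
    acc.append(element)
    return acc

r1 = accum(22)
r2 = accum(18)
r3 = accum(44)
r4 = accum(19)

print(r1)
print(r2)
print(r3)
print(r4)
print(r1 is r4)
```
[22, 18, 44, 19]
[22, 18, 44, 19]
[22, 18, 44, 19]
[22, 18, 44, 19]
True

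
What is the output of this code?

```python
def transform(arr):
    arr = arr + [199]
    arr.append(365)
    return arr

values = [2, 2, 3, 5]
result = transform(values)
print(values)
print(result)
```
[2, 2, 3, 5]
[2, 2, 3, 5, 199, 365]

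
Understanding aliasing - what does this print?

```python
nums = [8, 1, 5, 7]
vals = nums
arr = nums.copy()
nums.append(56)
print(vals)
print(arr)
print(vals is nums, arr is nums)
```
[8, 1, 5, 7, 56]
[8, 1, 5, 7]
True False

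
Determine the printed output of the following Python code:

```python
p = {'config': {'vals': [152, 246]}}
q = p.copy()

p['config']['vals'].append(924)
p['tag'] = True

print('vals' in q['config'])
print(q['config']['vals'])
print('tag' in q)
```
True
[152, 246, 924]
False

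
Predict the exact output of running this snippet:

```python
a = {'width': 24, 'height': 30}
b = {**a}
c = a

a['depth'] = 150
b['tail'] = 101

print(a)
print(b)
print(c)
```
{'width': 24, 'height': 30, 'depth': 150}
{'width': 24, 'height': 30, 'tail': 101}
{'width': 24, 'height': 30, 'depth': 150}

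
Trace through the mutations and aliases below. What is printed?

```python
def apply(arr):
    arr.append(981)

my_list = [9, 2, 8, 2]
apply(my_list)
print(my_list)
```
[9, 2, 8, 2, 981]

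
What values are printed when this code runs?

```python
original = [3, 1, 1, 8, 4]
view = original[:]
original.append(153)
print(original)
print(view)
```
[3, 1, 1, 8, 4, 153]
[3, 1, 1, 8, 4]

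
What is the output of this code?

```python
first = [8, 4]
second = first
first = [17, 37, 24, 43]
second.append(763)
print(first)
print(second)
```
[17, 37, 24, 43]
[8, 4, 763]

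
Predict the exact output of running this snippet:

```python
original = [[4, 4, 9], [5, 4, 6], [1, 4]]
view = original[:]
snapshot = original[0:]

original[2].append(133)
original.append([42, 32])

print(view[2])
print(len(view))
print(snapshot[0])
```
[1, 4, 133]
3
[4, 4, 9]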